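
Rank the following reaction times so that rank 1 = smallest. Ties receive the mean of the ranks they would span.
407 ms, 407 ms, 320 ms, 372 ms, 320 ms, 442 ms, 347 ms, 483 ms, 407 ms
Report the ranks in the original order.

Sorted (ascending): 320, 320, 347, 372, 407, 407, 407, 442, 483
The 2 values of 320 occupy positions 1–2 → average rank (1+2)/2 = 1.5.
The 3 values of 407 occupy positions 5–7 → average rank 6.

6, 6, 1.5, 4, 1.5, 8, 3, 9, 6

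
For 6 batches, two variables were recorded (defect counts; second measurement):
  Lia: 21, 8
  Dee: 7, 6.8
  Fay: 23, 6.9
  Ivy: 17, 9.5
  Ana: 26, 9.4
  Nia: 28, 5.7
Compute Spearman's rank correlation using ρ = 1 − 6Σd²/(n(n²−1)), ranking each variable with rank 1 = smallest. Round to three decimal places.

Ranks of variable 1: 3, 1, 4, 2, 5, 6
Ranks of variable 2: 4, 2, 3, 6, 5, 1
d = r₁ − r₂: -1, -1, 1, -4, 0, 5
d²: 1, 1, 1, 16, 0, 25; Σd² = 44
ρ = 1 − 6·44/(6·35) = 1 − 264/210 = -0.257

-0.257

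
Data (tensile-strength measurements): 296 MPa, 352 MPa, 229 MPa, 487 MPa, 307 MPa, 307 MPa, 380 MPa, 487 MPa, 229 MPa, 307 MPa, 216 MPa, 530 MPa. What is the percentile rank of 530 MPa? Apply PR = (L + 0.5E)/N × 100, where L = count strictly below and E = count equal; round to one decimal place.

95.8

N = 12.
Strictly below 530: 11. Equal to 530: 1.
PR = (11 + 0.5·1)/12 × 100 = 95.8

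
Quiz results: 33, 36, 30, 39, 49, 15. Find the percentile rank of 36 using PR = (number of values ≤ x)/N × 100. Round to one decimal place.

66.7

N = 6.
Strictly below 36: 3. Equal to 36: 1.
PR = 4/6 × 100 = 66.7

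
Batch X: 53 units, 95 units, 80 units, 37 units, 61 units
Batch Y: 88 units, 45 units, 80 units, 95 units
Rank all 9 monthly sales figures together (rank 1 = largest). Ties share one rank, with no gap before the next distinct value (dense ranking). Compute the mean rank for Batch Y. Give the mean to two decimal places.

3.00

Sorted (descending): 95, 95, 88, 80, 80, 61, 53, 45, 37
The 2 values of 95 share dense rank 1.
The 2 values of 80 share dense rank 3.
Remaining distinct values take the next consecutive integers.
Batch Y values → pooled ranks: 88→2, 45→6, 80→3, 95→1
Mean rank = (2 + 6 + 3 + 1) / 4 = 3.00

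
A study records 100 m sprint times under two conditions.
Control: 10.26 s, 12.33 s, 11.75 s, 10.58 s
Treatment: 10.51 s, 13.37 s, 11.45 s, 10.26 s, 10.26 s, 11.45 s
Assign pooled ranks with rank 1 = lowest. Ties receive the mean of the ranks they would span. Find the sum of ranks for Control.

Sorted (ascending): 10.26, 10.26, 10.26, 10.51, 10.58, 11.45, 11.45, 11.75, 12.33, 13.37
The 3 values of 10.26 occupy positions 1–3 → average rank 2.
The 2 values of 11.45 occupy positions 6–7 → average rank (6+7)/2 = 6.5.
Control values → pooled ranks: 10.26→2, 12.33→9, 11.75→8, 10.58→5
Rank sum = 2 + 9 + 8 + 5 = 24

24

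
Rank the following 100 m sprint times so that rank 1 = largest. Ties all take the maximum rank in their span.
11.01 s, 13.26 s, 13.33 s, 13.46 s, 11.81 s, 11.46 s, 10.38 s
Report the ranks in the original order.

6, 3, 2, 1, 4, 5, 7

Sorted (descending): 13.46, 13.33, 13.26, 11.81, 11.46, 11.01, 10.38
No ties — each value takes its position as its rank.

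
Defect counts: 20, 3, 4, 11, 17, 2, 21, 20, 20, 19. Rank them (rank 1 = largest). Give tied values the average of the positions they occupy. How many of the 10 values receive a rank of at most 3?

4

Sorted (descending): 21, 20, 20, 20, 19, 17, 11, 4, 3, 2
The 3 values of 20 occupy positions 2–4 → average rank 3.
Ranks ≤ 3: {1, 3, 3, 3} → 4 values.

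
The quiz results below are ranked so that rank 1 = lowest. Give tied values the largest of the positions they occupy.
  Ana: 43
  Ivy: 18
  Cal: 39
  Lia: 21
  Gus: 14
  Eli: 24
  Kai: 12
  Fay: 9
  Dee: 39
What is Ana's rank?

9

Sorted (ascending): 9, 12, 14, 18, 21, 24, 39, 39, 43
The 2 values of 39 occupy positions 7–8 → each gets rank 8.
Ana has value 43 → rank 9.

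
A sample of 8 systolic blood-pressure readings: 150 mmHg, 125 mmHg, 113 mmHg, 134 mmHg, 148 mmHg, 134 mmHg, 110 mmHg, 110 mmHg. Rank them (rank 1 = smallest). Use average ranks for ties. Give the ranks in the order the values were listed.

8, 4, 3, 5.5, 7, 5.5, 1.5, 1.5

Sorted (ascending): 110, 110, 113, 125, 134, 134, 148, 150
The 2 values of 110 occupy positions 1–2 → average rank (1+2)/2 = 1.5.
The 2 values of 134 occupy positions 5–6 → average rank (5+6)/2 = 5.5.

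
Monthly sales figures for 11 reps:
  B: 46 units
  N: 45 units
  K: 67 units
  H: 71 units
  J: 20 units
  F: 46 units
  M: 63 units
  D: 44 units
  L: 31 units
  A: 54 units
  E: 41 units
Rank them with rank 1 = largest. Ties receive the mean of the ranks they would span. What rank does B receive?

Sorted (descending): 71, 67, 63, 54, 46, 46, 45, 44, 41, 31, 20
The 2 values of 46 occupy positions 5–6 → average rank (5+6)/2 = 5.5.
B has value 46 units → rank 5.5.

5.5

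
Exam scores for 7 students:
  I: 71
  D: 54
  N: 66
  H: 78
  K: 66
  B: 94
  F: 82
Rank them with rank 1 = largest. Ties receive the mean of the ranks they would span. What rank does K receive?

Sorted (descending): 94, 82, 78, 71, 66, 66, 54
The 2 values of 66 occupy positions 5–6 → average rank (5+6)/2 = 5.5.
K has value 66 → rank 5.5.

5.5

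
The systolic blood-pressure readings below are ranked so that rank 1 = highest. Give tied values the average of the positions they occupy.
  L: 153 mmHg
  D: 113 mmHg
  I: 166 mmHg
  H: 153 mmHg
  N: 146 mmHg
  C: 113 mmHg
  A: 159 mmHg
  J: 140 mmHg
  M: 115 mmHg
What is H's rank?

Sorted (descending): 166, 159, 153, 153, 146, 140, 115, 113, 113
The 2 values of 153 occupy positions 3–4 → average rank (3+4)/2 = 3.5.
The 2 values of 113 occupy positions 8–9 → average rank (8+9)/2 = 8.5.
H has value 153 mmHg → rank 3.5.

3.5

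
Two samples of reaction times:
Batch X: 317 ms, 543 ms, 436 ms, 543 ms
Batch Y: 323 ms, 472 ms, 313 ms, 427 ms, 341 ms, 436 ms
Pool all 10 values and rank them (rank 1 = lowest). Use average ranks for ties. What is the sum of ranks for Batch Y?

Sorted (ascending): 313, 317, 323, 341, 427, 436, 436, 472, 543, 543
The 2 values of 436 occupy positions 6–7 → average rank (6+7)/2 = 6.5.
The 2 values of 543 occupy positions 9–10 → average rank (9+10)/2 = 9.5.
Batch Y values → pooled ranks: 323→3, 472→8, 313→1, 427→5, 341→4, 436→6.5
Rank sum = 3 + 8 + 1 + 5 + 4 + 6.5 = 27.5

27.5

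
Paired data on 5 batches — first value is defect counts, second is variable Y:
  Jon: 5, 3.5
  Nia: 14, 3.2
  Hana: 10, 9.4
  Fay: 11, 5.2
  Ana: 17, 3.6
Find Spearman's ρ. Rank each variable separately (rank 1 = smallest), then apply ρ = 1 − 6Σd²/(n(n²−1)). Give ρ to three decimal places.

-0.200

Ranks of variable 1: 1, 4, 2, 3, 5
Ranks of variable 2: 2, 1, 5, 4, 3
d = r₁ − r₂: -1, 3, -3, -1, 2
d²: 1, 9, 9, 1, 4; Σd² = 24
ρ = 1 − 6·24/(5·24) = 1 − 144/120 = -0.200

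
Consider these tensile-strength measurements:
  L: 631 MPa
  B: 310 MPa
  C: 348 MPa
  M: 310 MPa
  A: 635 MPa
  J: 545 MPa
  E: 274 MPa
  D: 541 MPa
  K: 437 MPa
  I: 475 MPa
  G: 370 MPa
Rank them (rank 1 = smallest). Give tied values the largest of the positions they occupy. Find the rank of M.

Sorted (ascending): 274, 310, 310, 348, 370, 437, 475, 541, 545, 631, 635
The 2 values of 310 occupy positions 2–3 → each gets rank 3.
M has value 310 MPa → rank 3.

3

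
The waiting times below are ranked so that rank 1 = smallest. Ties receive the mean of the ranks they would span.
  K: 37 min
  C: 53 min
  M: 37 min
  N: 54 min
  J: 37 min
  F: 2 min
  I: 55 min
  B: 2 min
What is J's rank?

4

Sorted (ascending): 2, 2, 37, 37, 37, 53, 54, 55
The 2 values of 2 occupy positions 1–2 → average rank (1+2)/2 = 1.5.
The 3 values of 37 occupy positions 3–5 → average rank 4.
J has value 37 min → rank 4.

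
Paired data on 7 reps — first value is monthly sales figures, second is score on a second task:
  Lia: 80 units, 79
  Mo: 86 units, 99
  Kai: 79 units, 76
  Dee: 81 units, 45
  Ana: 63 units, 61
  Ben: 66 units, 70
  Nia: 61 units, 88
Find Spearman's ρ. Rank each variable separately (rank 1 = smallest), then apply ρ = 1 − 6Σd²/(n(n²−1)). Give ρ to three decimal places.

0.107

Ranks of variable 1: 5, 7, 4, 6, 2, 3, 1
Ranks of variable 2: 5, 7, 4, 1, 2, 3, 6
d = r₁ − r₂: 0, 0, 0, 5, 0, 0, -5
d²: 0, 0, 0, 25, 0, 0, 25; Σd² = 50
ρ = 1 − 6·50/(7·48) = 1 − 300/336 = 0.107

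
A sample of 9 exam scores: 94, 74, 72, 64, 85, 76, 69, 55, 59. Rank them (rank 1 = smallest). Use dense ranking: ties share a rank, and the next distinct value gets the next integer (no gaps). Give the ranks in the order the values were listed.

9, 6, 5, 3, 8, 7, 4, 1, 2

Sorted (ascending): 55, 59, 64, 69, 72, 74, 76, 85, 94
No ties — each value takes its position as its rank.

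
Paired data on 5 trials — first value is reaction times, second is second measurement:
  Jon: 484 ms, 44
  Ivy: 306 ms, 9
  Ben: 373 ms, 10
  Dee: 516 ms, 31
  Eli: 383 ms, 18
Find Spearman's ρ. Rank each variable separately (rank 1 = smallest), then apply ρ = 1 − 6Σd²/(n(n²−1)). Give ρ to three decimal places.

Ranks of variable 1: 4, 1, 2, 5, 3
Ranks of variable 2: 5, 1, 2, 4, 3
d = r₁ − r₂: -1, 0, 0, 1, 0
d²: 1, 0, 0, 1, 0; Σd² = 2
ρ = 1 − 6·2/(5·24) = 1 − 12/120 = 0.900

0.900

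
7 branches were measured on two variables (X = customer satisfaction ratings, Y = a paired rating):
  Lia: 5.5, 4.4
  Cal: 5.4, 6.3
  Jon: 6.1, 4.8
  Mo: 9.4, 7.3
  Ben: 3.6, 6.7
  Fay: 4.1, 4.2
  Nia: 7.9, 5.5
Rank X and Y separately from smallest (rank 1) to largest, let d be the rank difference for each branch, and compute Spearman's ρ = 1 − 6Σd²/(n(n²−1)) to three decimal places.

0.250

Ranks of variable 1: 4, 3, 5, 7, 1, 2, 6
Ranks of variable 2: 2, 5, 3, 7, 6, 1, 4
d = r₁ − r₂: 2, -2, 2, 0, -5, 1, 2
d²: 4, 4, 4, 0, 25, 1, 4; Σd² = 42
ρ = 1 − 6·42/(7·48) = 1 − 252/336 = 0.250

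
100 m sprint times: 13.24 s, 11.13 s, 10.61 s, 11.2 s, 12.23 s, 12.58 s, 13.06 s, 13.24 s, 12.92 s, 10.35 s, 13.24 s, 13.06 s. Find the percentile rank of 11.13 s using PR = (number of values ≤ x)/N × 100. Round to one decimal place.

25.0

N = 12.
Strictly below 11.13: 2. Equal to 11.13: 1.
PR = 3/12 × 100 = 25.0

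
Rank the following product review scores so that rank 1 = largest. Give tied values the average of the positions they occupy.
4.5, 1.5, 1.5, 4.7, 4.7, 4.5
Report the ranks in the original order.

Sorted (descending): 4.7, 4.7, 4.5, 4.5, 1.5, 1.5
The 2 values of 4.7 occupy positions 1–2 → average rank (1+2)/2 = 1.5.
The 2 values of 4.5 occupy positions 3–4 → average rank (3+4)/2 = 3.5.
The 2 values of 1.5 occupy positions 5–6 → average rank (5+6)/2 = 5.5.

3.5, 5.5, 5.5, 1.5, 1.5, 3.5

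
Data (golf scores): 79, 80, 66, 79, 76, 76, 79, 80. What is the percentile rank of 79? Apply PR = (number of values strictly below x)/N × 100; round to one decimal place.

N = 8.
Strictly below 79: 3. Equal to 79: 3.
PR = 3/8 × 100 = 37.5

37.5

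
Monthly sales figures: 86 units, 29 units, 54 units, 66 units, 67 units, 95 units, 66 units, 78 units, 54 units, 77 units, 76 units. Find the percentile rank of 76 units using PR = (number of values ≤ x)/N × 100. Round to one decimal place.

63.6

N = 11.
Strictly below 76: 6. Equal to 76: 1.
PR = 7/11 × 100 = 63.6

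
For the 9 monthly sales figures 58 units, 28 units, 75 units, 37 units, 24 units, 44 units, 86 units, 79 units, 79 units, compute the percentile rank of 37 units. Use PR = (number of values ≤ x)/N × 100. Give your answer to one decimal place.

33.3

N = 9.
Strictly below 37: 2. Equal to 37: 1.
PR = 3/9 × 100 = 33.3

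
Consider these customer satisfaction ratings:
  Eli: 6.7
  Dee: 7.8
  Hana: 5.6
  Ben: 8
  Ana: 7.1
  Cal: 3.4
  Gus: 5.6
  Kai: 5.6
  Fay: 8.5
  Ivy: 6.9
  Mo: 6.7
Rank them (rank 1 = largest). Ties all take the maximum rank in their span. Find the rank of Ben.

Sorted (descending): 8.5, 8, 7.8, 7.1, 6.9, 6.7, 6.7, 5.6, 5.6, 5.6, 3.4
The 2 values of 6.7 occupy positions 6–7 → each gets rank 7.
The 3 values of 5.6 occupy positions 8–10 → each gets rank 10.
Ben has value 8 → rank 2.

2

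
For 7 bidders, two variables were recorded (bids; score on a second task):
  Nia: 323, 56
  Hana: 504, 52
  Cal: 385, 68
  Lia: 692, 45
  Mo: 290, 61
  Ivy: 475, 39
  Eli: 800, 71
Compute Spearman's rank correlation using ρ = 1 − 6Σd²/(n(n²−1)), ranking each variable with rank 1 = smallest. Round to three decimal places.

-0.036

Ranks of variable 1: 2, 5, 3, 6, 1, 4, 7
Ranks of variable 2: 4, 3, 6, 2, 5, 1, 7
d = r₁ − r₂: -2, 2, -3, 4, -4, 3, 0
d²: 4, 4, 9, 16, 16, 9, 0; Σd² = 58
ρ = 1 − 6·58/(7·48) = 1 − 348/336 = -0.036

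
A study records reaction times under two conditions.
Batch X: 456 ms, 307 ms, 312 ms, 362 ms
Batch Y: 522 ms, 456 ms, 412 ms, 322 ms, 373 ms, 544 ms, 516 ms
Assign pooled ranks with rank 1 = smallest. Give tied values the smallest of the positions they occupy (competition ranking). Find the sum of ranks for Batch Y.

51

Sorted (ascending): 307, 312, 322, 362, 373, 412, 456, 456, 516, 522, 544
The 2 values of 456 occupy positions 7–8 → each gets rank 7.
Batch Y values → pooled ranks: 522→10, 456→7, 412→6, 322→3, 373→5, 544→11, 516→9
Rank sum = 10 + 7 + 6 + 3 + 5 + 11 + 9 = 51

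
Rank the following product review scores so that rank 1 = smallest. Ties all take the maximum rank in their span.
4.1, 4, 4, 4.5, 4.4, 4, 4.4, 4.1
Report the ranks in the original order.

Sorted (ascending): 4, 4, 4, 4.1, 4.1, 4.4, 4.4, 4.5
The 3 values of 4 occupy positions 1–3 → each gets rank 3.
The 2 values of 4.1 occupy positions 4–5 → each gets rank 5.
The 2 values of 4.4 occupy positions 6–7 → each gets rank 7.

5, 3, 3, 8, 7, 3, 7, 5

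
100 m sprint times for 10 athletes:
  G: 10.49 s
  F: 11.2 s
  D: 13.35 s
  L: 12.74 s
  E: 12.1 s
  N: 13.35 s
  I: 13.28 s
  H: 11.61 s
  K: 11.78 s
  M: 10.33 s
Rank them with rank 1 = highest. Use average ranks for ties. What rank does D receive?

1.5

Sorted (descending): 13.35, 13.35, 13.28, 12.74, 12.1, 11.78, 11.61, 11.2, 10.49, 10.33
The 2 values of 13.35 occupy positions 1–2 → average rank (1+2)/2 = 1.5.
D has value 13.35 s → rank 1.5.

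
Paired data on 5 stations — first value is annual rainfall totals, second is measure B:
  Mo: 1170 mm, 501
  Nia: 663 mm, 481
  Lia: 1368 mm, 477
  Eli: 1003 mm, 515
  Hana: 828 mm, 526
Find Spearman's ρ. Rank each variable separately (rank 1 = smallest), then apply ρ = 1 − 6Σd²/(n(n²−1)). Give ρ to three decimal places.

Ranks of variable 1: 4, 1, 5, 3, 2
Ranks of variable 2: 3, 2, 1, 4, 5
d = r₁ − r₂: 1, -1, 4, -1, -3
d²: 1, 1, 16, 1, 9; Σd² = 28
ρ = 1 − 6·28/(5·24) = 1 − 168/120 = -0.400

-0.400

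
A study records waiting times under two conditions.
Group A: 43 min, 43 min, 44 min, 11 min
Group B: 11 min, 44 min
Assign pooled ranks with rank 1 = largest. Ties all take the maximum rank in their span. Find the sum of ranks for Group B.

Sorted (descending): 44, 44, 43, 43, 11, 11
The 2 values of 44 occupy positions 1–2 → each gets rank 2.
The 2 values of 43 occupy positions 3–4 → each gets rank 4.
The 2 values of 11 occupy positions 5–6 → each gets rank 6.
Group B values → pooled ranks: 11→6, 44→2
Rank sum = 6 + 2 = 8

8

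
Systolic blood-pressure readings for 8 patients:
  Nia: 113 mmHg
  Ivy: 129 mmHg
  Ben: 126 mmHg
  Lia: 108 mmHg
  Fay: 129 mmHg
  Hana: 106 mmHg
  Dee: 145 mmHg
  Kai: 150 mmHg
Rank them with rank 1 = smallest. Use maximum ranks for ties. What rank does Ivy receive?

Sorted (ascending): 106, 108, 113, 126, 129, 129, 145, 150
The 2 values of 129 occupy positions 5–6 → each gets rank 6.
Ivy has value 129 mmHg → rank 6.

6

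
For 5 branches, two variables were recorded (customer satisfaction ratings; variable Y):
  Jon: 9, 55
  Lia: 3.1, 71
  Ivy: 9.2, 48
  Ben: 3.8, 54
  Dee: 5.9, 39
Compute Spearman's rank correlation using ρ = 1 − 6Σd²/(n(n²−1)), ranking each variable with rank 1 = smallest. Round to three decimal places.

-0.500

Ranks of variable 1: 4, 1, 5, 2, 3
Ranks of variable 2: 4, 5, 2, 3, 1
d = r₁ − r₂: 0, -4, 3, -1, 2
d²: 0, 16, 9, 1, 4; Σd² = 30
ρ = 1 − 6·30/(5·24) = 1 − 180/120 = -0.500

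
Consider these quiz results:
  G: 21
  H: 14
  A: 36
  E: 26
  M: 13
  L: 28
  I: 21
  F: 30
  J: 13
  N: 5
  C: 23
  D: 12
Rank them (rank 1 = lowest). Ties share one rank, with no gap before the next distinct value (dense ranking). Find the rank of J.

Sorted (ascending): 5, 12, 13, 13, 14, 21, 21, 23, 26, 28, 30, 36
The 2 values of 13 share dense rank 3.
The 2 values of 21 share dense rank 5.
Remaining distinct values take the next consecutive integers.
J has value 13 → rank 3.

3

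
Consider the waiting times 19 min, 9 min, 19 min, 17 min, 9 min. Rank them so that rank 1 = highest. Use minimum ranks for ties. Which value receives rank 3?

Sorted (descending): 19, 19, 17, 9, 9
The 2 values of 19 occupy positions 1–2 → each gets rank 1.
The 2 values of 9 occupy positions 4–5 → each gets rank 4.
Rank 3 → value 17.

17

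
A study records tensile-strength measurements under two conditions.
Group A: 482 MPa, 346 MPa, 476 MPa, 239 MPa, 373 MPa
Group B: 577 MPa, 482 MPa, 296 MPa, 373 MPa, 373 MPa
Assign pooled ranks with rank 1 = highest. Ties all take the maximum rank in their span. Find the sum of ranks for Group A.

32

Sorted (descending): 577, 482, 482, 476, 373, 373, 373, 346, 296, 239
The 2 values of 482 occupy positions 2–3 → each gets rank 3.
The 3 values of 373 occupy positions 5–7 → each gets rank 7.
Group A values → pooled ranks: 482→3, 346→8, 476→4, 239→10, 373→7
Rank sum = 3 + 8 + 4 + 10 + 7 = 32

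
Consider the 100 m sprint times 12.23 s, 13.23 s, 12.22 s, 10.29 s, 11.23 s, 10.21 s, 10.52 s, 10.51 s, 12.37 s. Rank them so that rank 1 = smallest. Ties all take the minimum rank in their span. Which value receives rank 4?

Sorted (ascending): 10.21, 10.29, 10.51, 10.52, 11.23, 12.22, 12.23, 12.37, 13.23
No ties — each value takes its position as its rank.
Rank 4 → value 10.52.

10.52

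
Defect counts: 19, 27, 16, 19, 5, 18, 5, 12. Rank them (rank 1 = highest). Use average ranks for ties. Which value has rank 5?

16

Sorted (descending): 27, 19, 19, 18, 16, 12, 5, 5
The 2 values of 19 occupy positions 2–3 → average rank (2+3)/2 = 2.5.
The 2 values of 5 occupy positions 7–8 → average rank (7+8)/2 = 7.5.
Rank 5 → value 16.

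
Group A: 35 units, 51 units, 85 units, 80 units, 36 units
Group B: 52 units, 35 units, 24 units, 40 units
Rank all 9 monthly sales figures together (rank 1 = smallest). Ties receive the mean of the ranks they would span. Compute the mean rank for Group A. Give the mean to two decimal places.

Sorted (ascending): 24, 35, 35, 36, 40, 51, 52, 80, 85
The 2 values of 35 occupy positions 2–3 → average rank (2+3)/2 = 2.5.
Group A values → pooled ranks: 35→2.5, 51→6, 85→9, 80→8, 36→4
Mean rank = (2.5 + 6 + 9 + 8 + 4) / 5 = 5.90

5.90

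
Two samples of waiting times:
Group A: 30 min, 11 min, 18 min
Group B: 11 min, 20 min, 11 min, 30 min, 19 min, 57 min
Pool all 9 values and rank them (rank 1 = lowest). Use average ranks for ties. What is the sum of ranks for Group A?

Sorted (ascending): 11, 11, 11, 18, 19, 20, 30, 30, 57
The 3 values of 11 occupy positions 1–3 → average rank 2.
The 2 values of 30 occupy positions 7–8 → average rank (7+8)/2 = 7.5.
Group A values → pooled ranks: 30→7.5, 11→2, 18→4
Rank sum = 7.5 + 2 + 4 = 13.5

13.5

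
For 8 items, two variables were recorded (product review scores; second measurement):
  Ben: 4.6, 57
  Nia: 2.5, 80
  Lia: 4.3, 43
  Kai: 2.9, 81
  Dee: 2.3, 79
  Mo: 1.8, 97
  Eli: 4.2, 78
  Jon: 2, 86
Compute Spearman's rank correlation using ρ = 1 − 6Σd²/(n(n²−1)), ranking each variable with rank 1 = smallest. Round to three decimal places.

Ranks of variable 1: 8, 4, 7, 5, 3, 1, 6, 2
Ranks of variable 2: 2, 5, 1, 6, 4, 8, 3, 7
d = r₁ − r₂: 6, -1, 6, -1, -1, -7, 3, -5
d²: 36, 1, 36, 1, 1, 49, 9, 25; Σd² = 158
ρ = 1 − 6·158/(8·63) = 1 − 948/504 = -0.881

-0.881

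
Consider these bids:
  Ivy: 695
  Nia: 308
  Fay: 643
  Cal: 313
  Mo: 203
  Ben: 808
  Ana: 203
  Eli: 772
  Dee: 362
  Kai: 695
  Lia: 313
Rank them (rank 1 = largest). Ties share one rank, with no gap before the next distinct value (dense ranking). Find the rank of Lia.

6

Sorted (descending): 808, 772, 695, 695, 643, 362, 313, 313, 308, 203, 203
The 2 values of 695 share dense rank 3.
The 2 values of 313 share dense rank 6.
The 2 values of 203 share dense rank 8.
Remaining distinct values take the next consecutive integers.
Lia has value 313 → rank 6.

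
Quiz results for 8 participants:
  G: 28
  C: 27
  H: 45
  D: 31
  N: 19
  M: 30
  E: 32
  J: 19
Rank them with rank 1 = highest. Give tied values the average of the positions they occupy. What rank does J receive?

Sorted (descending): 45, 32, 31, 30, 28, 27, 19, 19
The 2 values of 19 occupy positions 7–8 → average rank (7+8)/2 = 7.5.
J has value 19 → rank 7.5.

7.5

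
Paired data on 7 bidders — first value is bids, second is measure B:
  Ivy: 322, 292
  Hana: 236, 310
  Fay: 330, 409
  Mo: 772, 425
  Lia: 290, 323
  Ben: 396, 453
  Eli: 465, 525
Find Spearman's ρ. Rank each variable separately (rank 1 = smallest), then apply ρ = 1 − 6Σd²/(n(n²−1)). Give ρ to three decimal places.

Ranks of variable 1: 3, 1, 4, 7, 2, 5, 6
Ranks of variable 2: 1, 2, 4, 5, 3, 6, 7
d = r₁ − r₂: 2, -1, 0, 2, -1, -1, -1
d²: 4, 1, 0, 4, 1, 1, 1; Σd² = 12
ρ = 1 − 6·12/(7·48) = 1 − 72/336 = 0.786

0.786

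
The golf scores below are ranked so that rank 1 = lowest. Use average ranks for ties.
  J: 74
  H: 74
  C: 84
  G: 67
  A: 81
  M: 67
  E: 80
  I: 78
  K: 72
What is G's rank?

1.5

Sorted (ascending): 67, 67, 72, 74, 74, 78, 80, 81, 84
The 2 values of 67 occupy positions 1–2 → average rank (1+2)/2 = 1.5.
The 2 values of 74 occupy positions 4–5 → average rank (4+5)/2 = 4.5.
G has value 67 → rank 1.5.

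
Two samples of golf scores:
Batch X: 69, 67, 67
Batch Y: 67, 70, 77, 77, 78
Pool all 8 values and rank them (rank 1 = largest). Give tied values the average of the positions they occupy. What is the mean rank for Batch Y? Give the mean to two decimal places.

Sorted (descending): 78, 77, 77, 70, 69, 67, 67, 67
The 2 values of 77 occupy positions 2–3 → average rank (2+3)/2 = 2.5.
The 3 values of 67 occupy positions 6–8 → average rank 7.
Batch Y values → pooled ranks: 67→7, 70→4, 77→2.5, 77→2.5, 78→1
Mean rank = (7 + 4 + 2.5 + 2.5 + 1) / 5 = 3.40

3.40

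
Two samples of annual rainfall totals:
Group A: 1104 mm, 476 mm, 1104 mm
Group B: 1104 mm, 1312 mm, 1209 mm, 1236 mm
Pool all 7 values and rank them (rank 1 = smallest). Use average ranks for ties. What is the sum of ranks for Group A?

7

Sorted (ascending): 476, 1104, 1104, 1104, 1209, 1236, 1312
The 3 values of 1104 occupy positions 2–4 → average rank 3.
Group A values → pooled ranks: 1104→3, 476→1, 1104→3
Rank sum = 3 + 1 + 3 = 7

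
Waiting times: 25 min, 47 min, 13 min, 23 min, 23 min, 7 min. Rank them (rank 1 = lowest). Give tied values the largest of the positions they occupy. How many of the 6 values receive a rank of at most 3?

2

Sorted (ascending): 7, 13, 23, 23, 25, 47
The 2 values of 23 occupy positions 3–4 → each gets rank 4.
Ranks ≤ 3: {1, 2} → 2 values.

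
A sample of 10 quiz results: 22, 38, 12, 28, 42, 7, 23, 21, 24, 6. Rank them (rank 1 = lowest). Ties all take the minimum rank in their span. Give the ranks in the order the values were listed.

5, 9, 3, 8, 10, 2, 6, 4, 7, 1

Sorted (ascending): 6, 7, 12, 21, 22, 23, 24, 28, 38, 42
No ties — each value takes its position as its rank.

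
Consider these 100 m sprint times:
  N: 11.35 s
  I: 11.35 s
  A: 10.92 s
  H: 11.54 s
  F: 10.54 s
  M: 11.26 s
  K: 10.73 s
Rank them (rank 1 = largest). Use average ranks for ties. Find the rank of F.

Sorted (descending): 11.54, 11.35, 11.35, 11.26, 10.92, 10.73, 10.54
The 2 values of 11.35 occupy positions 2–3 → average rank (2+3)/2 = 2.5.
F has value 10.54 s → rank 7.

7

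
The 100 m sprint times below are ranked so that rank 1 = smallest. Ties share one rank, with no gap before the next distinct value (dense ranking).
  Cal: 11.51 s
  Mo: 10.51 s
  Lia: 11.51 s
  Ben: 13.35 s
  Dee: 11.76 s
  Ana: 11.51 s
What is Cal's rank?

Sorted (ascending): 10.51, 11.51, 11.51, 11.51, 11.76, 13.35
The 3 values of 11.51 share dense rank 2.
Remaining distinct values take the next consecutive integers.
Cal has value 11.51 s → rank 2.

2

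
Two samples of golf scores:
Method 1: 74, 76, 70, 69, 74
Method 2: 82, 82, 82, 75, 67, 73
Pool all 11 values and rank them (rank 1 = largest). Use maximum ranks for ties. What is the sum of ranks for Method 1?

37

Sorted (descending): 82, 82, 82, 76, 75, 74, 74, 73, 70, 69, 67
The 3 values of 82 occupy positions 1–3 → each gets rank 3.
The 2 values of 74 occupy positions 6–7 → each gets rank 7.
Method 1 values → pooled ranks: 74→7, 76→4, 70→9, 69→10, 74→7
Rank sum = 7 + 4 + 9 + 10 + 7 = 37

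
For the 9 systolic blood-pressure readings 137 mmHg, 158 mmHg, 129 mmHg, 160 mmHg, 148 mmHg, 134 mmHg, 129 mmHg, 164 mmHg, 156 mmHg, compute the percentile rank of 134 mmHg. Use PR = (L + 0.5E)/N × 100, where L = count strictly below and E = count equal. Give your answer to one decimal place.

27.8

N = 9.
Strictly below 134: 2. Equal to 134: 1.
PR = (2 + 0.5·1)/9 × 100 = 27.8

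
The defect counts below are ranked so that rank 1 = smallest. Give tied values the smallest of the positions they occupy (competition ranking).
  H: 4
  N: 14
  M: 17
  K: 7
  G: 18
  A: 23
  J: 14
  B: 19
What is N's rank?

Sorted (ascending): 4, 7, 14, 14, 17, 18, 19, 23
The 2 values of 14 occupy positions 3–4 → each gets rank 3.
N has value 14 → rank 3.

3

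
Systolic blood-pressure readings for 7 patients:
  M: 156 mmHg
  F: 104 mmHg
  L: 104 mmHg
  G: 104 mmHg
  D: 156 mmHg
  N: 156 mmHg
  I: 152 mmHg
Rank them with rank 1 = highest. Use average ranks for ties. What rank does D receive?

2

Sorted (descending): 156, 156, 156, 152, 104, 104, 104
The 3 values of 156 occupy positions 1–3 → average rank 2.
The 3 values of 104 occupy positions 5–7 → average rank 6.
D has value 156 mmHg → rank 2.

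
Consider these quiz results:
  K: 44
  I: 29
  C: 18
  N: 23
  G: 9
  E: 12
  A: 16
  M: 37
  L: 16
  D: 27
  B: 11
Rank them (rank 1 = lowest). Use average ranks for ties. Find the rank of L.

4.5

Sorted (ascending): 9, 11, 12, 16, 16, 18, 23, 27, 29, 37, 44
The 2 values of 16 occupy positions 4–5 → average rank (4+5)/2 = 4.5.
L has value 16 → rank 4.5.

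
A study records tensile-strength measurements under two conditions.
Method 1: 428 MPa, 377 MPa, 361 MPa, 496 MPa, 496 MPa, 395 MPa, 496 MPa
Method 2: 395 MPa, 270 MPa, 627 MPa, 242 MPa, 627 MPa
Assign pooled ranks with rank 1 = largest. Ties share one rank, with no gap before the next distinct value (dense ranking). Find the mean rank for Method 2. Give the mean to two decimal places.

Sorted (descending): 627, 627, 496, 496, 496, 428, 395, 395, 377, 361, 270, 242
The 2 values of 627 share dense rank 1.
The 3 values of 496 share dense rank 2.
The 2 values of 395 share dense rank 4.
Remaining distinct values take the next consecutive integers.
Method 2 values → pooled ranks: 395→4, 270→7, 627→1, 242→8, 627→1
Mean rank = (4 + 7 + 1 + 8 + 1) / 5 = 4.20

4.20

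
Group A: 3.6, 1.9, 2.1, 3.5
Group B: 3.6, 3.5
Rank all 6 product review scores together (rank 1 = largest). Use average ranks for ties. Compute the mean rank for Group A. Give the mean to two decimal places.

Sorted (descending): 3.6, 3.6, 3.5, 3.5, 2.1, 1.9
The 2 values of 3.6 occupy positions 1–2 → average rank (1+2)/2 = 1.5.
The 2 values of 3.5 occupy positions 3–4 → average rank (3+4)/2 = 3.5.
Group A values → pooled ranks: 3.6→1.5, 1.9→6, 2.1→5, 3.5→3.5
Mean rank = (1.5 + 6 + 5 + 3.5) / 4 = 4.00

4.00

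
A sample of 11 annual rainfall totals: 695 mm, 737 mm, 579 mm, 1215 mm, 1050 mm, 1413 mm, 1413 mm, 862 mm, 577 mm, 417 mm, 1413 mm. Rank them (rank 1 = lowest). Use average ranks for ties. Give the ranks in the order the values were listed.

Sorted (ascending): 417, 577, 579, 695, 737, 862, 1050, 1215, 1413, 1413, 1413
The 3 values of 1413 occupy positions 9–11 → average rank 10.

4, 5, 3, 8, 7, 10, 10, 6, 2, 1, 10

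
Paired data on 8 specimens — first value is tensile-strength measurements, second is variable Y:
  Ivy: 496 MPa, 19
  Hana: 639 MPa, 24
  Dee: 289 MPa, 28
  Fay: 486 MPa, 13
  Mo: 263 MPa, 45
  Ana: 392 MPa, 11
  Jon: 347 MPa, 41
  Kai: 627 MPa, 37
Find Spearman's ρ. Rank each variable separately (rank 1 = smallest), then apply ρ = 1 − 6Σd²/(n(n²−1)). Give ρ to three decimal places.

-0.405

Ranks of variable 1: 6, 8, 2, 5, 1, 4, 3, 7
Ranks of variable 2: 3, 4, 5, 2, 8, 1, 7, 6
d = r₁ − r₂: 3, 4, -3, 3, -7, 3, -4, 1
d²: 9, 16, 9, 9, 49, 9, 16, 1; Σd² = 118
ρ = 1 − 6·118/(8·63) = 1 − 708/504 = -0.405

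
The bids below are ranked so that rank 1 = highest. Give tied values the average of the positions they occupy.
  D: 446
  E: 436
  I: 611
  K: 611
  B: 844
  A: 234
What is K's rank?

2.5

Sorted (descending): 844, 611, 611, 446, 436, 234
The 2 values of 611 occupy positions 2–3 → average rank (2+3)/2 = 2.5.
K has value 611 → rank 2.5.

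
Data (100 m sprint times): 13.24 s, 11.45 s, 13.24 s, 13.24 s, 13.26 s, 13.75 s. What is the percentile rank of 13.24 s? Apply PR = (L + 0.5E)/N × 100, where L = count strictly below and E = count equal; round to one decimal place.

N = 6.
Strictly below 13.24: 1. Equal to 13.24: 3.
PR = (1 + 0.5·3)/6 × 100 = 41.7

41.7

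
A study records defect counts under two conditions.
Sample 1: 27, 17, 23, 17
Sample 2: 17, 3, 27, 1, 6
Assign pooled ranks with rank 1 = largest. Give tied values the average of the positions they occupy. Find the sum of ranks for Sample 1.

Sorted (descending): 27, 27, 23, 17, 17, 17, 6, 3, 1
The 2 values of 27 occupy positions 1–2 → average rank (1+2)/2 = 1.5.
The 3 values of 17 occupy positions 4–6 → average rank 5.
Sample 1 values → pooled ranks: 27→1.5, 17→5, 23→3, 17→5
Rank sum = 1.5 + 5 + 3 + 5 = 14.5

14.5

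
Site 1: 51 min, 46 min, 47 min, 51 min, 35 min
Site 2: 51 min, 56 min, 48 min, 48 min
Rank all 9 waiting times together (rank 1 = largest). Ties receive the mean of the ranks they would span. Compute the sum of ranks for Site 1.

Sorted (descending): 56, 51, 51, 51, 48, 48, 47, 46, 35
The 3 values of 51 occupy positions 2–4 → average rank 3.
The 2 values of 48 occupy positions 5–6 → average rank (5+6)/2 = 5.5.
Site 1 values → pooled ranks: 51→3, 46→8, 47→7, 51→3, 35→9
Rank sum = 3 + 8 + 7 + 3 + 9 = 30

30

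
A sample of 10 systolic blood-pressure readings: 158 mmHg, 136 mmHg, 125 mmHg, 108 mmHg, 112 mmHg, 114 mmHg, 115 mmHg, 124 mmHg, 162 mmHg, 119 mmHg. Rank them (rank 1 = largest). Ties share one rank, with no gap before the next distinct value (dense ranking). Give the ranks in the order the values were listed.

Sorted (descending): 162, 158, 136, 125, 124, 119, 115, 114, 112, 108
No ties — each value takes its position as its rank.

2, 3, 4, 10, 9, 8, 7, 5, 1, 6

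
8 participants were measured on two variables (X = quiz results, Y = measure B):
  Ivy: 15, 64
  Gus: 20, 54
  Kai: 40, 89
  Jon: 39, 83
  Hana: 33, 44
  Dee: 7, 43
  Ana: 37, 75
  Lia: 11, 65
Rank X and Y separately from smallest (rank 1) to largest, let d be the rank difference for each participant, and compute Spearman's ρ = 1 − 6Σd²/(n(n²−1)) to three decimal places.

Ranks of variable 1: 3, 4, 8, 7, 5, 1, 6, 2
Ranks of variable 2: 4, 3, 8, 7, 2, 1, 6, 5
d = r₁ − r₂: -1, 1, 0, 0, 3, 0, 0, -3
d²: 1, 1, 0, 0, 9, 0, 0, 9; Σd² = 20
ρ = 1 − 6·20/(8·63) = 1 − 120/504 = 0.762

0.762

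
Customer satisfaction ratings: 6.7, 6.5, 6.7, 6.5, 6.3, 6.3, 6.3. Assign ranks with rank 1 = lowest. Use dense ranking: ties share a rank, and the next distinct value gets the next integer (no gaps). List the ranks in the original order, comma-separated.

Sorted (ascending): 6.3, 6.3, 6.3, 6.5, 6.5, 6.7, 6.7
The 3 values of 6.3 share dense rank 1.
The 2 values of 6.5 share dense rank 2.
The 2 values of 6.7 share dense rank 3.

3, 2, 3, 2, 1, 1, 1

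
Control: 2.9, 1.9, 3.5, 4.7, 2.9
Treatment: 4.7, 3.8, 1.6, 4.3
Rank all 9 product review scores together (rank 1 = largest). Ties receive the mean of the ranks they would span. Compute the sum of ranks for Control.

Sorted (descending): 4.7, 4.7, 4.3, 3.8, 3.5, 2.9, 2.9, 1.9, 1.6
The 2 values of 4.7 occupy positions 1–2 → average rank (1+2)/2 = 1.5.
The 2 values of 2.9 occupy positions 6–7 → average rank (6+7)/2 = 6.5.
Control values → pooled ranks: 2.9→6.5, 1.9→8, 3.5→5, 4.7→1.5, 2.9→6.5
Rank sum = 6.5 + 8 + 5 + 1.5 + 6.5 = 27.5

27.5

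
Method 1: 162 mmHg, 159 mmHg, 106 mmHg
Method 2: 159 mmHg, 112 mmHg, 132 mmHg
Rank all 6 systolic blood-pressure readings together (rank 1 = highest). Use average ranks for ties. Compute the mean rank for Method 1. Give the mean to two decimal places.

Sorted (descending): 162, 159, 159, 132, 112, 106
The 2 values of 159 occupy positions 2–3 → average rank (2+3)/2 = 2.5.
Method 1 values → pooled ranks: 162→1, 159→2.5, 106→6
Mean rank = (1 + 2.5 + 6) / 3 = 3.17

3.17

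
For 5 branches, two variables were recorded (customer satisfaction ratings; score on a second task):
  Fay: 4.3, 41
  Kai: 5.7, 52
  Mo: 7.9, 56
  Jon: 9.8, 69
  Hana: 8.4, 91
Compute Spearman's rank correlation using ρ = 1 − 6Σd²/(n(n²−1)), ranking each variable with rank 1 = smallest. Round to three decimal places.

0.900

Ranks of variable 1: 1, 2, 3, 5, 4
Ranks of variable 2: 1, 2, 3, 4, 5
d = r₁ − r₂: 0, 0, 0, 1, -1
d²: 0, 0, 0, 1, 1; Σd² = 2
ρ = 1 − 6·2/(5·24) = 1 − 12/120 = 0.900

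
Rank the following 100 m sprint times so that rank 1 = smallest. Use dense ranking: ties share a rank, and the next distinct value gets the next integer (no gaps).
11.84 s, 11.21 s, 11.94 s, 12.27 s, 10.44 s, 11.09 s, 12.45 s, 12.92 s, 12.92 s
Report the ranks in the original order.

Sorted (ascending): 10.44, 11.09, 11.21, 11.84, 11.94, 12.27, 12.45, 12.92, 12.92
The 2 values of 12.92 share dense rank 8.
Remaining distinct values take the next consecutive integers.

4, 3, 5, 6, 1, 2, 7, 8, 8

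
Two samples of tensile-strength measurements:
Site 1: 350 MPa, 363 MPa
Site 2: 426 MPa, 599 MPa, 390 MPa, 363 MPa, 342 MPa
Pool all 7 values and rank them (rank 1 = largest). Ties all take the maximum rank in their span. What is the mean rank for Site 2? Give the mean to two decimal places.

Sorted (descending): 599, 426, 390, 363, 363, 350, 342
The 2 values of 363 occupy positions 4–5 → each gets rank 5.
Site 2 values → pooled ranks: 426→2, 599→1, 390→3, 363→5, 342→7
Mean rank = (2 + 1 + 3 + 5 + 7) / 5 = 3.60

3.60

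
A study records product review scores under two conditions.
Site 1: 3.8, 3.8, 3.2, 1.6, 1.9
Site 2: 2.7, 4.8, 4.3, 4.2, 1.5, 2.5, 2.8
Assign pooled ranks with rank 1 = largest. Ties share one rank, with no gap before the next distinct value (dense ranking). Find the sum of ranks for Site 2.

38

Sorted (descending): 4.8, 4.3, 4.2, 3.8, 3.8, 3.2, 2.8, 2.7, 2.5, 1.9, 1.6, 1.5
The 2 values of 3.8 share dense rank 4.
Remaining distinct values take the next consecutive integers.
Site 2 values → pooled ranks: 2.7→7, 4.8→1, 4.3→2, 4.2→3, 1.5→11, 2.5→8, 2.8→6
Rank sum = 7 + 1 + 2 + 3 + 11 + 8 + 6 = 38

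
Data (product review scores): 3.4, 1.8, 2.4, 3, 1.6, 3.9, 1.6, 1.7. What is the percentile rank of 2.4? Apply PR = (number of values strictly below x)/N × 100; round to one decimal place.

N = 8.
Strictly below 2.4: 4. Equal to 2.4: 1.
PR = 4/8 × 100 = 50.0

50.0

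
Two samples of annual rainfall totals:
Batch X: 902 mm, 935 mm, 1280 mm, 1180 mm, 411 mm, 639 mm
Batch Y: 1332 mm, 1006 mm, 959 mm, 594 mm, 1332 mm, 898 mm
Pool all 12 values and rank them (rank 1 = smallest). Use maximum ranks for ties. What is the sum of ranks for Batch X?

34

Sorted (ascending): 411, 594, 639, 898, 902, 935, 959, 1006, 1180, 1280, 1332, 1332
The 2 values of 1332 occupy positions 11–12 → each gets rank 12.
Batch X values → pooled ranks: 902→5, 935→6, 1280→10, 1180→9, 411→1, 639→3
Rank sum = 5 + 6 + 10 + 9 + 1 + 3 = 34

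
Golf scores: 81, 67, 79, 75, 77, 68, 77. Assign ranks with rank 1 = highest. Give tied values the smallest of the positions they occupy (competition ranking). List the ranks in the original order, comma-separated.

1, 7, 2, 5, 3, 6, 3

Sorted (descending): 81, 79, 77, 77, 75, 68, 67
The 2 values of 77 occupy positions 3–4 → each gets rank 3.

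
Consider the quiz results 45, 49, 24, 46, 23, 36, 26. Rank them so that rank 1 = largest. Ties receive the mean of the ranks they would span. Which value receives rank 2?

Sorted (descending): 49, 46, 45, 36, 26, 24, 23
No ties — each value takes its position as its rank.
Rank 2 → value 46.

46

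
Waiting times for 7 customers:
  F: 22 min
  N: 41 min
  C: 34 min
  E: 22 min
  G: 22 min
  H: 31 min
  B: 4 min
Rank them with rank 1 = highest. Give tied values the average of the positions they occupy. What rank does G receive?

Sorted (descending): 41, 34, 31, 22, 22, 22, 4
The 3 values of 22 occupy positions 4–6 → average rank 5.
G has value 22 min → rank 5.

5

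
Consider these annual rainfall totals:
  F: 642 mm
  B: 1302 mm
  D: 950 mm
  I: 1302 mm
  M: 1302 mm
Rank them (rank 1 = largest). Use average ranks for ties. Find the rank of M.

Sorted (descending): 1302, 1302, 1302, 950, 642
The 3 values of 1302 occupy positions 1–3 → average rank 2.
M has value 1302 mm → rank 2.

2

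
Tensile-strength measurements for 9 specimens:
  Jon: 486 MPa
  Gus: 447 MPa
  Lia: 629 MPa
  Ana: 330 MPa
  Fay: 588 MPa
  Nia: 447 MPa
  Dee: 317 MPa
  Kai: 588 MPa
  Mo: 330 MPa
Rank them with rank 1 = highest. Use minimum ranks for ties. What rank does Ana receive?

Sorted (descending): 629, 588, 588, 486, 447, 447, 330, 330, 317
The 2 values of 588 occupy positions 2–3 → each gets rank 2.
The 2 values of 447 occupy positions 5–6 → each gets rank 5.
The 2 values of 330 occupy positions 7–8 → each gets rank 7.
Ana has value 330 MPa → rank 7.

7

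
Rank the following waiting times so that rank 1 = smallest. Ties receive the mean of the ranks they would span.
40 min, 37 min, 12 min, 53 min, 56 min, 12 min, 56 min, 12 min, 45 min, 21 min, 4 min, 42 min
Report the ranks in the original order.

Sorted (ascending): 4, 12, 12, 12, 21, 37, 40, 42, 45, 53, 56, 56
The 3 values of 12 occupy positions 2–4 → average rank 3.
The 2 values of 56 occupy positions 11–12 → average rank (11+12)/2 = 11.5.

7, 6, 3, 10, 11.5, 3, 11.5, 3, 9, 5, 1, 8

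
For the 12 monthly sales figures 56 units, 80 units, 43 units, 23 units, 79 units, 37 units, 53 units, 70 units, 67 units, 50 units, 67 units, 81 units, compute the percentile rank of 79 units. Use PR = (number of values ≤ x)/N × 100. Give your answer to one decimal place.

83.3

N = 12.
Strictly below 79: 9. Equal to 79: 1.
PR = 10/12 × 100 = 83.3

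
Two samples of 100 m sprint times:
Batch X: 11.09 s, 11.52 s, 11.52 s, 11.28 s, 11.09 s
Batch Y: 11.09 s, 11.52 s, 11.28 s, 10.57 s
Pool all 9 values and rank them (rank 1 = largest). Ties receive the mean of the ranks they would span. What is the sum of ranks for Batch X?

Sorted (descending): 11.52, 11.52, 11.52, 11.28, 11.28, 11.09, 11.09, 11.09, 10.57
The 3 values of 11.52 occupy positions 1–3 → average rank 2.
The 2 values of 11.28 occupy positions 4–5 → average rank (4+5)/2 = 4.5.
The 3 values of 11.09 occupy positions 6–8 → average rank 7.
Batch X values → pooled ranks: 11.09→7, 11.52→2, 11.52→2, 11.28→4.5, 11.09→7
Rank sum = 7 + 2 + 2 + 4.5 + 7 = 22.5

22.5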